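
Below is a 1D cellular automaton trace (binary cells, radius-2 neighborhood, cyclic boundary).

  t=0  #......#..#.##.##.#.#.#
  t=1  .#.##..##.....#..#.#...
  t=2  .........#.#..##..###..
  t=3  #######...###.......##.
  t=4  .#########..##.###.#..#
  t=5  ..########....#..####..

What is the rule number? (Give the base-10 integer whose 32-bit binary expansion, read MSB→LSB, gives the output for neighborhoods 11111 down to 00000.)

4245849881

  #####|#  b31=1 t=3,i=2
  ####.|#  b30=1 t=3,i=5
  ###.#|#  b29=1 t=4,i=17
  ###..|#  b28=1 t=2,i=20
  ##.##|#  b27=1 t=0,i=14
  ##.#.|#  b26=1 t=0,i=17
  ##..#|.  b25=0 t=1,i=5
  ##...|#  b24=1 t=0,i=1
  #.###|.  b23=0 t=3,i=0
  #.##.|.  b22=0 t=0,i=12
  #.#.#|.  b21=0 t=0,i=18
  #.#..|#  b20=1 t=1,i=19
  #..##|.  b19=0 t=1,i=6
  #..#.|.  b18=0 t=0,i=9
  #...#|#  b17=1 t=3,i=8
  #....|.  b16=0 t=0,i=2
  .####|#  b15=1 t=3,i=1
  .###.|.  b14=0 t=2,i=19
  .##.#|.  b13=0 t=0,i=13
  .##..|.  b12=0 t=0,i=0
  .#.##|.  b11=0 t=0,i=11
  .#.#.|#  b10=1 t=0,i=19
  .#..#|#  b9=1 t=0,i=8
  .#...|#  b8=1 t=1,i=20
  ..###|.  b7=0 t=2,i=18
  ..##.|.  b6=0 t=1,i=7
  ..#.#|.  b5=0 t=0,i=10
  ..#..|#  b4=1 t=0,i=7
  ...##|#  b3=1 t=3,i=9
  ...#.|.  b2=0 t=0,i=6
  ....#|.  b1=0 t=0,i=5
  .....|#  b0=1 t=0,i=3
  bits 11111101000100101000011100011001 = 4245849881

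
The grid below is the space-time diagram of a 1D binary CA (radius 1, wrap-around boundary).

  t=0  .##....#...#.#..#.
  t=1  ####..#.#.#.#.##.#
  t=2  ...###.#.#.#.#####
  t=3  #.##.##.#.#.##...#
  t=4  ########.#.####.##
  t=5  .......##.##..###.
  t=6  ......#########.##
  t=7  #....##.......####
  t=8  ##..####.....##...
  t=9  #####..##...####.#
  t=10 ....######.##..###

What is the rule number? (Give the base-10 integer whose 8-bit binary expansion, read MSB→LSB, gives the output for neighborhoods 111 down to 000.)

  ### -> .   bit 7 = 0  t=1,i=0
  ##. -> #   bit 6 = 1  t=0,i=2
  #.# -> #   bit 5 = 1  t=0,i=12
  #.. -> #   bit 4 = 1  t=0,i=3
  .## -> #   bit 3 = 1  t=0,i=1
  .#. -> .   bit 2 = 0  t=0,i=7
  ..# -> #   bit 1 = 1  t=0,i=0
  ... -> .   bit 0 = 0  t=0,i=4
  bits 01111010 = 122

122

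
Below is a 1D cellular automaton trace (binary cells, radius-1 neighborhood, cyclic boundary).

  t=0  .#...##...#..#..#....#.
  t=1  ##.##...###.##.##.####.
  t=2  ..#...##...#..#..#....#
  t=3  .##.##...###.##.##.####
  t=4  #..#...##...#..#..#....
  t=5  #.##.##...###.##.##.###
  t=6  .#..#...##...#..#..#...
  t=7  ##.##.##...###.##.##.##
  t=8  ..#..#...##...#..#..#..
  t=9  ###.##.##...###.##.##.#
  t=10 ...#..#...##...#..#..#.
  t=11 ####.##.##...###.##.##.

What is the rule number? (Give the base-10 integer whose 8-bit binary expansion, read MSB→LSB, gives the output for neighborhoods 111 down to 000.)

  ### -> .   bit 7 = 0  t=1,i=9
  ##. -> .   bit 6 = 0  t=0,i=6
  #.# -> #   bit 5 = 1  t=1,i=2
  #.. -> .   bit 4 = 0  t=0,i=2
  .## -> .   bit 3 = 0  t=0,i=5
  .#. -> #   bit 2 = 1  t=0,i=1
  ..# -> #   bit 1 = 1  t=0,i=0
  ... -> #   bit 0 = 1  t=0,i=3
  bits 00100111 = 39

39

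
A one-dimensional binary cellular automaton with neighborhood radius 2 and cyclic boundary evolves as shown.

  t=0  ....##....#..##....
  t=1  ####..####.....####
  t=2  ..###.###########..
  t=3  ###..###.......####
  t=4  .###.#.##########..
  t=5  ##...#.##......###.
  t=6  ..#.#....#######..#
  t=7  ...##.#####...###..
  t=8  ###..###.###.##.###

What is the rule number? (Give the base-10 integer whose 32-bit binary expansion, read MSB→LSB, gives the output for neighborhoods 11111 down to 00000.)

1538360463

  nb #####: next=.  (t=1,i=0, bit31=0)
  nb ####.: next=#  (t=1,i=2, bit30=1)
  nb ###.#: next=.  (t=2,i=4, bit29=0)
  nb ###..: next=#  (t=1,i=3, bit28=1)
  nb ##.##: next=#  (t=2,i=5, bit27=1)
  nb ##.#.: next=.  (t=4,i=4, bit26=0)
  nb ##..#: next=#  (t=1,i=4, bit25=1)
  nb ##...: next=#  (t=0,i=6, bit24=1)
  nb #.###: next=#  (t=2,i=6, bit23=1)
  nb #.##.: next=.  (t=5,i=0, bit22=0)
  nb #.#.#: next=#  (t=4,i=5, bit21=1)
  nb #.#..: next=#  (t=6,i=4, bit20=1)
  nb #..##: next=.  (t=0,i=12, bit19=0)
  nb #..#.: next=.  (t=6,i=1, bit18=0)
  nb #...#: next=.  (t=4,i=18, bit17=0)
  nb #....: next=#  (t=0,i=7, bit16=1)
  nb .####: next=#  (t=1,i=7, bit15=1)
  nb .###.: next=.  (t=2,i=3, bit14=0)
  nb .##.#: next=.  (t=7,i=4, bit13=0)
  nb .##..: next=.  (t=0,i=5, bit12=0)
  nb .#.##: next=.  (t=4,i=6, bit11=0)
  nb .#.#.: next=#  (t=6,i=3, bit10=1)
  nb .#..#: next=.  (t=0,i=11, bit9=0)
  nb .#...: next=.  (t=6,i=5, bit8=0)
  nb ..###: next=#  (t=1,i=6, bit7=1)
  nb ..##.: next=.  (t=0,i=4, bit6=0)
  nb ..#.#: next=.  (t=5,i=5, bit5=0)
  nb ..#..: next=.  (t=0,i=10, bit4=0)
  nb ...##: next=#  (t=0,i=3, bit3=1)
  nb ...#.: next=#  (t=0,i=9, bit2=1)
  nb ....#: next=#  (t=0,i=2, bit1=1)
  nb .....: next=#  (t=0,i=0, bit0=1)
  bits 01011011101100011000010010001111 = 1538360463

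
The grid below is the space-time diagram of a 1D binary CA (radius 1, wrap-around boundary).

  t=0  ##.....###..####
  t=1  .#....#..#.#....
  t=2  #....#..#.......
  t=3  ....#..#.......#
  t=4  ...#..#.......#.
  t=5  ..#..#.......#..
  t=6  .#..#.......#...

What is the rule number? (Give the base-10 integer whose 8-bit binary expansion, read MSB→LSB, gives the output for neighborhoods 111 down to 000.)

66

  ###|.  b7=0 t=0,i=0
  ##.|#  b6=1 t=0,i=1
  #.#|.  b5=0 t=1,i=10
  #..|.  b4=0 t=0,i=2
  .##|.  b3=0 t=0,i=7
  .#.|.  b2=0 t=1,i=1
  ..#|#  b1=1 t=0,i=6
  ...|.  b0=0 t=0,i=3
  bits 01000010 = 66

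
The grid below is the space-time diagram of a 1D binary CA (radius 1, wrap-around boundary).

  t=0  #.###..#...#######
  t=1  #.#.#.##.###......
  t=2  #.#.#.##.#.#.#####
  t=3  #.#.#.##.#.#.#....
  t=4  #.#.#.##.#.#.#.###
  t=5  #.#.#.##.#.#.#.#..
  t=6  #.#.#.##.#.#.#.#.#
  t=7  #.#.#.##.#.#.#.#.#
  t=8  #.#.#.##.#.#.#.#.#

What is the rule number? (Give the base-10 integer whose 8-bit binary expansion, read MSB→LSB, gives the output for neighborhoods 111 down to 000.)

  ### -> .   bit 7 = 0  t=0,i=3
  ##. -> #   bit 6 = 1  t=0,i=0
  #.# -> .   bit 5 = 0  t=0,i=1
  #.. -> .   bit 4 = 0  t=0,i=5
  .## -> #   bit 3 = 1  t=0,i=2
  .#. -> #   bit 2 = 1  t=0,i=7
  ..# -> #   bit 1 = 1  t=0,i=6
  ... -> #   bit 0 = 1  t=0,i=9
  bits 01001111 = 79

79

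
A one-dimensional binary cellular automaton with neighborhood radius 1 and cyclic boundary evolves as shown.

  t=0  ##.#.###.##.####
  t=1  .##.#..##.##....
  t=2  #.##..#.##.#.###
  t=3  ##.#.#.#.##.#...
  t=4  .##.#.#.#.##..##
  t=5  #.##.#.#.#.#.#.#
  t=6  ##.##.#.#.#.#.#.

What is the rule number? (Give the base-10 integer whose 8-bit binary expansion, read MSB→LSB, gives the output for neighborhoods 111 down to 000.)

  ### -> .   bit 7 = 0  t=0,i=0
  ##. -> #   bit 6 = 1  t=0,i=1
  #.# -> #   bit 5 = 1  t=0,i=2
  #.. -> .   bit 4 = 0  t=1,i=5
  .## -> .   bit 3 = 0  t=0,i=5
  .#. -> .   bit 2 = 0  t=0,i=3
  ..# -> #   bit 1 = 1  t=1,i=0
  ... -> #   bit 0 = 1  t=1,i=13
  bits 01100011 = 99

99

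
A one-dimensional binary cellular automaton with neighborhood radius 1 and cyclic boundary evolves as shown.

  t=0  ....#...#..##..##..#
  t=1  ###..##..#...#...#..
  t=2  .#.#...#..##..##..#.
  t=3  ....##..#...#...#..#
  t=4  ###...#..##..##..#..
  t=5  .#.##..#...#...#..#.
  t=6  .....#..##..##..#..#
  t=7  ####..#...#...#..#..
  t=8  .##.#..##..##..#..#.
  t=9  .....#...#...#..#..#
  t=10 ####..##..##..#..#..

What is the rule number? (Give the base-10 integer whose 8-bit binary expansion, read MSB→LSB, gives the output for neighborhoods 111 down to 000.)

145

  [7] ### => #  t=1,i=1
  [6] ##. => .  t=0,i=12
  [5] #.# => .  t=2,i=2
  [4] #.. => #  t=0,i=0
  [3] .## => .  t=0,i=11
  [2] .#. => .  t=0,i=4
  [1] ..# => .  t=0,i=3
  [0] ... => #  t=0,i=1
  bits 10010001 = 145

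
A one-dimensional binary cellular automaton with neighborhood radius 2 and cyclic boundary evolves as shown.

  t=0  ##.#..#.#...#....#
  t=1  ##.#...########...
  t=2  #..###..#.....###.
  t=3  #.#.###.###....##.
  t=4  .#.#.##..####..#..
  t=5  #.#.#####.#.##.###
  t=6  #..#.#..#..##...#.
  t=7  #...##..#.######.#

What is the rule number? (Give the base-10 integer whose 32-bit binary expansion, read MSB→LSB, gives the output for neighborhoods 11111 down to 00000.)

861658452

  #####|.  b31=0 t=1,i=9
  ####.|.  b30=0 t=1,i=13
  ###.#|#  b29=1 t=0,i=1
  ###..|#  b28=1 t=1,i=14
  ##.##|.  b27=0 t=3,i=7
  ##.#.|.  b26=0 t=0,i=2
  ##..#|#  b25=1 t=2,i=6
  ##...|#  b24=1 t=1,i=15
  #.###|.  b23=0 t=3,i=4
  #.##.|#  b22=1 t=4,i=5
  #.#.#|.  b21=0 t=3,i=0
  #.#..|#  b20=1 t=0,i=3
  #..##|#  b19=1 t=2,i=2
  #..#.|.  b18=0 t=0,i=5
  #...#|#  b17=1 t=0,i=10
  #....|#  b16=1 t=0,i=14
  .####|#  b15=1 t=1,i=8
  .###.|#  b14=1 t=0,i=0
  .##.#|.  b13=0 t=1,i=1
  .##..|#  b12=1 t=4,i=6
  .#.##|#  b11=1 t=3,i=3
  .#.#.|#  b10=1 t=0,i=7
  .#..#|.  b9=0 t=0,i=4
  .#...|#  b8=1 t=0,i=9
  ..###|.  b7=0 t=0,i=17
  ..##.|#  b6=1 t=1,i=0
  ..#.#|.  b5=0 t=0,i=6
  ..#..|#  b4=1 t=0,i=12
  ...##|.  b3=0 t=0,i=16
  ...#.|#  b2=1 t=0,i=11
  ....#|.  b1=0 t=0,i=15
  .....|.  b0=0 t=2,i=11
  bits 00110011010110111101110101010100 = 861658452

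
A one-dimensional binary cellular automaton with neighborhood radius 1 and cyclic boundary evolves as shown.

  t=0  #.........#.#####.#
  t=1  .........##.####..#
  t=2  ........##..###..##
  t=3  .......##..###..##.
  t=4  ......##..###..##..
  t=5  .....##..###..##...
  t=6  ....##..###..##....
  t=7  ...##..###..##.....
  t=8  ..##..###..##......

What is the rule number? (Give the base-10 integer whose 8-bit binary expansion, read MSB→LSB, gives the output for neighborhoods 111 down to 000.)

142

  ###|#  b7=1 t=0,i=13
  ##.|.  b6=0 t=0,i=0
  #.#|.  b5=0 t=0,i=11
  #..|.  b4=0 t=0,i=1
  .##|#  b3=1 t=0,i=12
  .#.|#  b2=1 t=0,i=10
  ..#|#  b1=1 t=0,i=9
  ...|.  b0=0 t=0,i=2
  bits 10001110 = 142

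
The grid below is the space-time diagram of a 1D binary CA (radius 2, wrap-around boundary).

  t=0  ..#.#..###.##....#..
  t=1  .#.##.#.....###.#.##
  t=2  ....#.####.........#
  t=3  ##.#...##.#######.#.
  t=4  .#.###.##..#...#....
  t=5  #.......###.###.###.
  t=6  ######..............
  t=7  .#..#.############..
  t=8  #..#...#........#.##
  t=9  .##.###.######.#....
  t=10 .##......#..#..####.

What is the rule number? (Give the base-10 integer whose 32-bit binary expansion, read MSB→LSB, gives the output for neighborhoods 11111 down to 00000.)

1126151493

  #####|.  b31=0 t=3,i=12
  ####.|#  b30=1 t=2,i=8
  ###.#|.  b29=0 t=0,i=9
  ###..|.  b28=0 t=2,i=9
  ##.##|.  b27=0 t=0,i=10
  ##.#.|.  b26=0 t=1,i=0
  ##..#|#  b25=1 t=4,i=9
  ##...|#  b24=1 t=0,i=13
  #.###|.  b23=0 t=2,i=6
  #.##.|.  b22=0 t=0,i=11
  #.#.#|.  b21=0 t=1,i=1
  #.#..|#  b20=1 t=0,i=4
  #..##|#  b19=1 t=0,i=6
  #..#.|#  b18=1 t=4,i=10
  #...#|#  b17=1 t=3,i=5
  #....|#  b16=1 t=0,i=14
  .####|#  b15=1 t=2,i=7
  .###.|.  b14=0 t=0,i=8
  .##.#|#  b13=1 t=1,i=4
  .##..|#  b12=1 t=0,i=12
  .#.##|.  b11=0 t=1,i=2
  .#.#.|#  b10=1 t=0,i=3
  .#..#|.  b9=0 t=0,i=5
  .#...|#  b8=1 t=0,i=18
  ..###|.  b7=0 t=0,i=7
  ..##.|#  b6=1 t=3,i=7
  ..#.#|.  b5=0 t=0,i=2
  ..#..|.  b4=0 t=0,i=17
  ...##|.  b3=0 t=1,i=11
  ...#.|#  b2=1 t=0,i=1
  ....#|.  b1=0 t=0,i=0
  .....|#  b0=1 t=1,i=9
  bits 01000011000111111011010101000101 = 1126151493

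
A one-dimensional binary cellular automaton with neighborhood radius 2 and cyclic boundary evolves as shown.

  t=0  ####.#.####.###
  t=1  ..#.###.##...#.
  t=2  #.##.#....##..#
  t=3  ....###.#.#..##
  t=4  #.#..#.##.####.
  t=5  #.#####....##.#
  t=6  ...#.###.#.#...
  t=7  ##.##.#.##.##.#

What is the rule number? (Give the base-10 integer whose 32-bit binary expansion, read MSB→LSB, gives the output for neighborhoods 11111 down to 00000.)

  nb #####: next=.  (t=0,i=0, bit31=0)
  nb ####.: next=#  (t=0,i=2, bit30=1)
  nb ###.#: next=.  (t=0,i=3, bit29=0)
  nb ###..: next=#  (t=5,i=6, bit28=1)
  nb ##.##: next=.  (t=0,i=11, bit27=0)
  nb ##.#.: next=#  (t=0,i=4, bit26=1)
  nb ##..#: next=.  (t=2,i=12, bit25=0)
  nb ##...: next=#  (t=1,i=10, bit24=1)
  nb #.###: next=.  (t=0,i=7, bit23=0)
  nb #.##.: next=.  (t=1,i=8, bit22=0)
  nb #.#.#: next=#  (t=0,i=5, bit21=1)
  nb #.#..: next=#  (t=2,i=5, bit20=1)
  nb #..##: next=#  (t=2,i=13, bit19=1)
  nb #..#.: next=#  (t=4,i=4, bit18=1)
  nb #...#: next=#  (t=1,i=0, bit17=1)
  nb #....: next=.  (t=2,i=7, bit16=0)
  nb .####: next=#  (t=0,i=8, bit15=1)
  nb .###.: next=#  (t=1,i=5, bit14=1)
  nb .##.#: next=.  (t=2,i=0, bit13=0)
  nb .##..: next=.  (t=1,i=9, bit12=0)
  nb .#.##: next=#  (t=0,i=6, bit11=1)
  nb .#.#.: next=.  (t=3,i=9, bit10=0)
  nb .#..#: next=#  (t=3,i=11, bit9=1)
  nb .#...: next=#  (t=1,i=14, bit8=1)
  nb ..###: next=.  (t=3,i=4, bit7=0)
  nb ..##.: next=#  (t=2,i=10, bit6=1)
  nb ..#.#: next=#  (t=1,i=2, bit5=1)
  nb ..#..: next=.  (t=1,i=13, bit4=0)
  nb ...##: next=.  (t=2,i=9, bit3=0)
  nb ...#.: next=.  (t=1,i=1, bit2=0)
  nb ....#: next=#  (t=2,i=8, bit1=1)
  nb .....: next=#  (t=6,i=0, bit0=1)
  bits 01010101001111101100101101100011 = 1430178659

1430178659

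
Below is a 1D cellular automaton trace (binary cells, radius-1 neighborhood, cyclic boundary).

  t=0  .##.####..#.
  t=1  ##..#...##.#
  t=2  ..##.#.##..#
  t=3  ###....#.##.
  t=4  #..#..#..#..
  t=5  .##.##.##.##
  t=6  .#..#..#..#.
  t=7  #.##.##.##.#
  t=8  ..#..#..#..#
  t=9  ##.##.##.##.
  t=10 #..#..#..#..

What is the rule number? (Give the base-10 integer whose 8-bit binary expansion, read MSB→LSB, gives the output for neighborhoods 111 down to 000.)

  ### -> .   bit 7 = 0  t=0,i=5
  ##. -> .   bit 6 = 0  t=0,i=2
  #.# -> .   bit 5 = 0  t=0,i=3
  #.. -> #   bit 4 = 1  t=0,i=8
  .## -> #   bit 3 = 1  t=0,i=1
  .#. -> .   bit 2 = 0  t=0,i=10
  ..# -> #   bit 1 = 1  t=0,i=0
  ... -> .   bit 0 = 0  t=1,i=6
  bits 00011010 = 26

26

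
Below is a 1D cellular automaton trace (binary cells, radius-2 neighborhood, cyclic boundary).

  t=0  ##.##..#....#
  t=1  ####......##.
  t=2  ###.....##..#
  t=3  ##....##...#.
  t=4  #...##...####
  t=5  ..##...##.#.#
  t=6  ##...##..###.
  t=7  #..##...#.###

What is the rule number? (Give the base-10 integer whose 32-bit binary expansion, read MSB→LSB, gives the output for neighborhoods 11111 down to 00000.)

1827327534

  nb #####: next=.  (t=4,i=11, bit31=0)
  nb ####.: next=#  (t=1,i=2, bit30=1)
  nb ###.#: next=#  (t=0,i=1, bit29=1)
  nb ###..: next=.  (t=1,i=3, bit28=0)
  nb ##.##: next=#  (t=0,i=2, bit27=1)
  nb ##.#.: next=#  (t=5,i=9, bit26=1)
  nb ##..#: next=.  (t=0,i=5, bit25=0)
  nb ##...: next=.  (t=1,i=4, bit24=0)
  nb #.###: next=#  (t=1,i=0, bit23=1)
  nb #.##.: next=#  (t=0,i=3, bit22=1)
  nb #.#.#: next=#  (t=5,i=10, bit21=1)
  nb #.#..: next=.  (t=5,i=12, bit20=0)
  nb #..##: next=#  (t=2,i=11, bit19=1)
  nb #..#.: next=.  (t=0,i=6, bit18=0)
  nb #...#: next=#  (t=3,i=9, bit17=1)
  nb #....: next=.  (t=0,i=9, bit16=0)
  nb .####: next=#  (t=1,i=1, bit15=1)
  nb .###.: next=#  (t=0,i=0, bit14=1)
  nb .##.#: next=.  (t=1,i=11, bit13=0)
  nb .##..: next=.  (t=0,i=4, bit12=0)
  nb .#.##: next=#  (t=3,i=12, bit11=1)
  nb .#.#.: next=#  (t=5,i=11, bit10=1)
  nb .#..#: next=#  (t=5,i=0, bit9=1)
  nb .#...: next=.  (t=0,i=8, bit8=0)
  nb ..###: next=.  (t=0,i=12, bit7=0)
  nb ..##.: next=.  (t=1,i=10, bit6=0)
  nb ..#.#: next=#  (t=3,i=11, bit5=1)
  nb ..#..: next=.  (t=0,i=7, bit4=0)
  nb ...##: next=#  (t=0,i=11, bit3=1)
  nb ...#.: next=#  (t=3,i=10, bit2=1)
  nb ....#: next=#  (t=0,i=10, bit1=1)
  nb .....: next=.  (t=1,i=6, bit0=0)
  bits 01101100111010101100111000101110 = 1827327534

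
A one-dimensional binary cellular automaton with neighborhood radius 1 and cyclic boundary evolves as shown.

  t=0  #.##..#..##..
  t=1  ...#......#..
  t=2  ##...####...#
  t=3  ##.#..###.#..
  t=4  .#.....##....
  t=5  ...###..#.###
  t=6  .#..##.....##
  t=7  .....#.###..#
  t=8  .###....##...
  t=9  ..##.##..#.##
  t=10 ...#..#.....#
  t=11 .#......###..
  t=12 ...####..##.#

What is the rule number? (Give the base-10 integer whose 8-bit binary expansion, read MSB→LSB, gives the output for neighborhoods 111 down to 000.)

193

  ### -> #   bit 7 = 1  t=2,i=0
  ##. -> #   bit 6 = 1  t=0,i=3
  #.# -> .   bit 5 = 0  t=0,i=1
  #.. -> .   bit 4 = 0  t=0,i=4
  .## -> .   bit 3 = 0  t=0,i=2
  .#. -> .   bit 2 = 0  t=0,i=0
  ..# -> .   bit 1 = 0  t=0,i=5
  ... -> #   bit 0 = 1  t=1,i=0
  bits 11000001 = 193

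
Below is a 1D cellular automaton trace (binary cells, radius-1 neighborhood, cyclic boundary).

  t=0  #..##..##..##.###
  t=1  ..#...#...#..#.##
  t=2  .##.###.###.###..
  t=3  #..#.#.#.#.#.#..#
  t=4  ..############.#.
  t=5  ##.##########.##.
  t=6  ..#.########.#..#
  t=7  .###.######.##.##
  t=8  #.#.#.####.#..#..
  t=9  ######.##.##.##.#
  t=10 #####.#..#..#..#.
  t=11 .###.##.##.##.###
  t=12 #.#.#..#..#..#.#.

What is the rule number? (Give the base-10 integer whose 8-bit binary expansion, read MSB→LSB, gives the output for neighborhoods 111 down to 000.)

  [7] ### => #  t=0,i=15
  [6] ##. => .  t=0,i=0
  [5] #.# => #  t=0,i=13
  [4] #.. => .  t=0,i=1
  [3] .## => .  t=0,i=3
  [2] .#. => #  t=1,i=2
  [1] ..# => #  t=0,i=2
  [0] ... => #  t=1,i=4
  bits 10100111 = 167

167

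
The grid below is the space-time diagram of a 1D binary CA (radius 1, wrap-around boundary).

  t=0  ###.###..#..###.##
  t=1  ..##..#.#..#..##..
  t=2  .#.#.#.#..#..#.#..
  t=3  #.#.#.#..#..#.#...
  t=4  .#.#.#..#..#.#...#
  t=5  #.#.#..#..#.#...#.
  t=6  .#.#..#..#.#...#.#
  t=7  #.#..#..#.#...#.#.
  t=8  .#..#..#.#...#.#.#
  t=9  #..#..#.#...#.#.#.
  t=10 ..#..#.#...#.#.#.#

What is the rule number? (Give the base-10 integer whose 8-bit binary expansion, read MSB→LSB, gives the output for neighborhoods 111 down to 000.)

98

  [7] ### => .  t=0,i=0
  [6] ##. => #  t=0,i=2
  [5] #.# => #  t=0,i=3
  [4] #.. => .  t=0,i=7
  [3] .## => .  t=0,i=4
  [2] .#. => .  t=0,i=9
  [1] ..# => #  t=0,i=8
  [0] ... => .  t=1,i=0
  bits 01100010 = 98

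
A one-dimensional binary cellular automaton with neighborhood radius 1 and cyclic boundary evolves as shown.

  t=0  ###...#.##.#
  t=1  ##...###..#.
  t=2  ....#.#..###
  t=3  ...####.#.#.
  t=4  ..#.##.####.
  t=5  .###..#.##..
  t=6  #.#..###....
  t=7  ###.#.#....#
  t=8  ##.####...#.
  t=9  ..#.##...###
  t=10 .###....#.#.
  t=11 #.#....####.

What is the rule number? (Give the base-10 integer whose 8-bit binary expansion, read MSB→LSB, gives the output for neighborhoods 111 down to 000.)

166

  ###|#  b7=1 t=0,i=0
  ##.|.  b6=0 t=0,i=2
  #.#|#  b5=1 t=0,i=7
  #..|.  b4=0 t=0,i=3
  .##|.  b3=0 t=0,i=8
  .#.|#  b2=1 t=0,i=6
  ..#|#  b1=1 t=0,i=5
  ...|.  b0=0 t=0,i=4
  bits 10100110 = 166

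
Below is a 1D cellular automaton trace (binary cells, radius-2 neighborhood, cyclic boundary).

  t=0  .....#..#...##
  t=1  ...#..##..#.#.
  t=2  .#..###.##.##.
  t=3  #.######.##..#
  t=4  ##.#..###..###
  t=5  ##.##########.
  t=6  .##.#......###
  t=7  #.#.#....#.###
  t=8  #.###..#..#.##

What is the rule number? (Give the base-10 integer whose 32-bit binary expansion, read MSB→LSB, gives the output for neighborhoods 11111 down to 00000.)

  #####|.  b31=0 t=3,i=4
  ####.|#  b30=1 t=3,i=6
  ###.#|#  b29=1 t=2,i=6
  ###..|#  b28=1 t=4,i=8
  ##.##|#  b27=1 t=2,i=7
  ##.#.|.  b26=0 t=4,i=2
  ##..#|#  b25=1 t=1,i=8
  ##...|.  b24=0 t=0,i=0
  #.###|.  b23=0 t=3,i=2
  #.##.|.  b22=0 t=2,i=8
  #.#.#|#  b21=1 t=7,i=2
  #.#..|#  b20=1 t=1,i=12
  #..##|#  b19=1 t=1,i=5
  #..#.|#  b18=1 t=0,i=7
  #...#|#  b17=1 t=0,i=10
  #....|.  b16=0 t=0,i=1
  .####|#  b15=1 t=3,i=3
  .###.|#  b14=1 t=2,i=5
  .##.#|#  b13=1 t=2,i=9
  .##..|.  b12=0 t=0,i=13
  .#.##|#  b11=1 t=7,i=10
  .#.#.|#  b10=1 t=1,i=11
  .#..#|#  b9=1 t=0,i=6
  .#...|.  b8=0 t=0,i=9
  ..###|#  b7=1 t=2,i=4
  ..##.|#  b6=1 t=0,i=12
  ..#.#|.  b5=0 t=1,i=10
  ..#..|.  b4=0 t=0,i=5
  ...##|.  b3=0 t=0,i=11
  ...#.|.  b2=0 t=0,i=4
  ....#|#  b1=1 t=0,i=3
  .....|.  b0=0 t=0,i=2
  bits 01111010001111101110111011000010 = 2050944706

2050944706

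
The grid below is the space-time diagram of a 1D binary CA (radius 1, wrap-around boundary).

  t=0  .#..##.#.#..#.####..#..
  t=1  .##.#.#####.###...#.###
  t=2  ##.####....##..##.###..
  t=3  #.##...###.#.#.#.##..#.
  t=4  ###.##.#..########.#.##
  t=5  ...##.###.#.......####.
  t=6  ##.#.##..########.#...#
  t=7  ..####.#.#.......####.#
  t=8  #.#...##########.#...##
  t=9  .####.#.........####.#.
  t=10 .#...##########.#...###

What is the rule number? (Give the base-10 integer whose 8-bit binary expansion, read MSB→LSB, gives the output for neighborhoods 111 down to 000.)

  ### -> .   bit 7 = 0  t=0,i=15
  ##. -> .   bit 6 = 0  t=0,i=5
  #.# -> #   bit 5 = 1  t=0,i=6
  #.. -> #   bit 4 = 1  t=0,i=2
  .## -> #   bit 3 = 1  t=0,i=4
  .#. -> #   bit 2 = 1  t=0,i=1
  ..# -> .   bit 1 = 0  t=0,i=0
  ... -> #   bit 0 = 1  t=0,i=22
  bits 00111101 = 61

61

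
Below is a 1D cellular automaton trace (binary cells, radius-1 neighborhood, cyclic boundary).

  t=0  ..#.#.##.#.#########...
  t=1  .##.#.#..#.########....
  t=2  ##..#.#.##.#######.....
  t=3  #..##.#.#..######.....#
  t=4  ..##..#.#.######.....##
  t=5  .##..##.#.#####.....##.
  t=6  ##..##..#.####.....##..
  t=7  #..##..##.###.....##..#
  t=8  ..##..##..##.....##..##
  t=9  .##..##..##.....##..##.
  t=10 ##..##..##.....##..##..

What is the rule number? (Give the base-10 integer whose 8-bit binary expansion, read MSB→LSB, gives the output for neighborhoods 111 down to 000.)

  nb ###: next=#  (t=0,i=12, bit7=1)
  nb ##.: next=.  (t=0,i=7, bit6=0)
  nb #.#: next=.  (t=0,i=3, bit5=0)
  nb #..: next=.  (t=0,i=20, bit4=0)
  nb .##: next=#  (t=0,i=6, bit3=1)
  nb .#.: next=#  (t=0,i=2, bit2=1)
  nb ..#: next=#  (t=0,i=1, bit1=1)
  nb ...: next=.  (t=0,i=0, bit0=0)
  bits 10001110 = 142

142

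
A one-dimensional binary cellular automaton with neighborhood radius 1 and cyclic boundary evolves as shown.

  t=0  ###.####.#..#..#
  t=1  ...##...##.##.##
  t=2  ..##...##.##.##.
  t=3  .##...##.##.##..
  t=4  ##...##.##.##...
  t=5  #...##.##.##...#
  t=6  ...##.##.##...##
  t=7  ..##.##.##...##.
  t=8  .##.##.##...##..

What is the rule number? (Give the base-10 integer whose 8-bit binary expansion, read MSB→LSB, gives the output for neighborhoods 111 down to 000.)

46

  [7] ### => .  t=0,i=0
  [6] ##. => .  t=0,i=2
  [5] #.# => #  t=0,i=3
  [4] #.. => .  t=0,i=10
  [3] .## => #  t=0,i=4
  [2] .#. => #  t=0,i=9
  [1] ..# => #  t=0,i=11
  [0] ... => .  t=1,i=1
  bits 00101110 = 46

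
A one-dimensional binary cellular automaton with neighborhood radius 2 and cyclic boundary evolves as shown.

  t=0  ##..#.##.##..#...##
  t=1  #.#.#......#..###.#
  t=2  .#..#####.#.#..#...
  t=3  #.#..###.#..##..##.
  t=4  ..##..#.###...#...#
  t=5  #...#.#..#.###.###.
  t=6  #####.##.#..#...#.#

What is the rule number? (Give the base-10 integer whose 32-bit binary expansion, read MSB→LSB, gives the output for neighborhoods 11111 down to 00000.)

3339961133

  [31] ##### => #  t=2,i=6
  [30] ####. => #  t=0,i=0
  [29] ###.# => .  t=1,i=16
  [28] ###.. => .  t=0,i=1
  [27] ##.## => .  t=0,i=8
  [26] ##.#. => #  t=1,i=1
  [25] ##..# => #  t=0,i=2
  [24] ##... => #  t=4,i=11
  [23] #.### => .  t=4,i=8
  [22] #.##. => .  t=0,i=6
  [21] #.#.# => .  t=1,i=2
  [20] #.#.. => #  t=1,i=4
  [19] #..## => .  t=1,i=13
  [18] #..#. => .  t=0,i=3
  [17] #...# => #  t=0,i=15
  [16] #.... => #  t=1,i=6
  [15] .#### => #  t=0,i=18
  [14] .###. => #  t=1,i=15
  [13] .##.# => .  t=0,i=7
  [12] .##.. => .  t=0,i=10
  [11] .#.## => .  t=0,i=5
  [10] .#.#. => .  t=1,i=3
  [9] .#..# => #  t=1,i=12
  [8] .#... => #  t=0,i=14
  [7] ..### => .  t=0,i=17
  [6] ..##. => .  t=3,i=12
  [5] ..#.# => #  t=0,i=4
  [4] ..#.. => .  t=0,i=13
  [3] ...## => #  t=0,i=16
  [2] ...#. => #  t=1,i=10
  [1] ....# => .  t=1,i=9
  [0] ..... => #  t=1,i=7
  bits 11000111000100111100001100101101 = 3339961133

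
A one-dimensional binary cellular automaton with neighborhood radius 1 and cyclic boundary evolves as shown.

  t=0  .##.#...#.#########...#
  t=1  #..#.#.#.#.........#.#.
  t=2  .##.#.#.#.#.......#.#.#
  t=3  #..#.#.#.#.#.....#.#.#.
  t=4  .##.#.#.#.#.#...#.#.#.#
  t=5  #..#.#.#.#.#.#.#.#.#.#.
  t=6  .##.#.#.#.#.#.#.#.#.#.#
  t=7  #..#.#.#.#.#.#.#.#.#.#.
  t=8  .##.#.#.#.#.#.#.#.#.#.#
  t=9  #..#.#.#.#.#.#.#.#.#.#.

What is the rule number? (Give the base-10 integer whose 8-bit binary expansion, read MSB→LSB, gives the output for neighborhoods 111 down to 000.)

  nb ###: next=.  (t=0,i=11, bit7=0)
  nb ##.: next=.  (t=0,i=2, bit6=0)
  nb #.#: next=#  (t=0,i=0, bit5=1)
  nb #..: next=#  (t=0,i=5, bit4=1)
  nb .##: next=.  (t=0,i=1, bit3=0)
  nb .#.: next=.  (t=0,i=4, bit2=0)
  nb ..#: next=#  (t=0,i=7, bit1=1)
  nb ...: next=.  (t=0,i=6, bit0=0)
  bits 00110010 = 50

50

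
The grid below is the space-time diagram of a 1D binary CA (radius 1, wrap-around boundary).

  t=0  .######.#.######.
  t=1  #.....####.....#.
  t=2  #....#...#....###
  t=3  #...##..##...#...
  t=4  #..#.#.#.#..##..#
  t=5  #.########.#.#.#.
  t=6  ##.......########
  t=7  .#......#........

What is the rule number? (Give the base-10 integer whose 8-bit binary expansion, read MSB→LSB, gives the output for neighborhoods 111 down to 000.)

  nb ###: next=.  (t=0,i=2, bit7=0)
  nb ##.: next=#  (t=0,i=6, bit6=1)
  nb #.#: next=#  (t=0,i=7, bit5=1)
  nb #..: next=.  (t=0,i=16, bit4=0)
  nb .##: next=.  (t=0,i=1, bit3=0)
  nb .#.: next=#  (t=0,i=8, bit2=1)
  nb ..#: next=#  (t=0,i=0, bit1=1)
  nb ...: next=.  (t=1,i=2, bit0=0)
  bits 01100110 = 102

102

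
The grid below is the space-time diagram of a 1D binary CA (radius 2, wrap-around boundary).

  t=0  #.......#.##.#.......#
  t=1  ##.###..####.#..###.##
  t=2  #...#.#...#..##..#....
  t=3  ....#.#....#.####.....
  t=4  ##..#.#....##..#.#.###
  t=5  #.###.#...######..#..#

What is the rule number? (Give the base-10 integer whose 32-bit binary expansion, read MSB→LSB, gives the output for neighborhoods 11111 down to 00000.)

3277093481

  #####|#  b31=1 t=4,i=21
  ####.|#  b30=1 t=1,i=0
  ###.#|.  b29=0 t=1,i=1
  ###..|.  b28=0 t=1,i=5
  ##.##|.  b27=0 t=1,i=2
  ##.#.|.  b26=0 t=0,i=12
  ##..#|#  b25=1 t=1,i=6
  ##...|#  b24=1 t=0,i=1
  #.###|.  b23=0 t=1,i=3
  #.##.|#  b22=1 t=0,i=10
  #.#.#|.  b21=0 t=4,i=17
  #.#..|#  b20=1 t=0,i=13
  #..##|.  b19=0 t=1,i=7
  #..#.|#  b18=1 t=2,i=16
  #...#|.  b17=0 t=2,i=2
  #....|.  b16=0 t=0,i=2
  .####|.  b15=0 t=1,i=9
  .###.|#  b14=1 t=1,i=4
  .##.#|#  b13=1 t=0,i=11
  .##..|#  b12=1 t=0,i=0
  .#.##|#  b11=1 t=0,i=9
  .#.#.|.  b10=0 t=2,i=5
  .#..#|#  b9=1 t=1,i=14
  .#...|.  b8=0 t=0,i=14
  ..###|.  b7=0 t=1,i=8
  ..##.|#  b6=1 t=0,i=21
  ..#.#|#  b5=1 t=0,i=8
  ..#..|.  b4=0 t=2,i=0
  ...##|#  b3=1 t=0,i=20
  ...#.|.  b2=0 t=0,i=7
  ....#|.  b1=0 t=0,i=6
  .....|#  b0=1 t=0,i=3
  bits 11000011010101000111101001101001 = 3277093481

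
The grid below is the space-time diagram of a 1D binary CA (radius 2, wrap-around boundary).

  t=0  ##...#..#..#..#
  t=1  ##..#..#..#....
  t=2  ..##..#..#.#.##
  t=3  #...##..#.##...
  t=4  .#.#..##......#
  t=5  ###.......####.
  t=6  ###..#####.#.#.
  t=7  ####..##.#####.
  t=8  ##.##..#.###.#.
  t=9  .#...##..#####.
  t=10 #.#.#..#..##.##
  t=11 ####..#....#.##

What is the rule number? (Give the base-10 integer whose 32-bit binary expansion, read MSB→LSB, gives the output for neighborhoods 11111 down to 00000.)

3064259855

  nb #####: next=#  (t=6,i=7, bit31=1)
  nb ####.: next=.  (t=5,i=12, bit30=0)
  nb ###.#: next=#  (t=5,i=13, bit29=1)
  nb ###..: next=#  (t=0,i=1, bit28=1)
  nb ##.##: next=.  (t=5,i=14, bit27=0)
  nb ##.#.: next=#  (t=6,i=10, bit26=1)
  nb ##..#: next=#  (t=1,i=2, bit25=1)
  nb ##...: next=.  (t=0,i=2, bit24=0)
  nb #.###: next=#  (t=5,i=0, bit23=1)
  nb #.##.: next=.  (t=2,i=13, bit22=0)
  nb #.#.#: next=#  (t=2,i=11, bit21=1)
  nb #.#..: next=.  (t=4,i=3, bit20=0)
  nb #..##: next=.  (t=0,i=13, bit19=0)
  nb #..#.: next=#  (t=0,i=7, bit18=1)
  nb #...#: next=.  (t=0,i=3, bit17=0)
  nb #....: next=.  (t=1,i=12, bit16=0)
  nb .####: next=#  (t=5,i=11, bit15=1)
  nb .###.: next=#  (t=0,i=0, bit14=1)
  nb .##.#: next=#  (t=7,i=7, bit13=1)
  nb .##..: next=.  (t=1,i=1, bit12=0)
  nb .#.##: next=.  (t=2,i=12, bit11=0)
  nb .#.#.: next=#  (t=2,i=10, bit10=1)
  nb .#..#: next=.  (t=0,i=6, bit9=0)
  nb .#...: next=#  (t=1,i=11, bit8=1)
  nb ..###: next=.  (t=0,i=14, bit7=0)
  nb ..##.: next=.  (t=1,i=0, bit6=0)
  nb ..#.#: next=.  (t=2,i=9, bit5=0)
  nb ..#..: next=.  (t=0,i=5, bit4=0)
  nb ...##: next=#  (t=1,i=14, bit3=1)
  nb ...#.: next=#  (t=0,i=4, bit2=1)
  nb ....#: next=#  (t=1,i=13, bit1=1)
  nb .....: next=#  (t=4,i=10, bit0=1)
  bits 10110110101001001110010100001111 = 3064259855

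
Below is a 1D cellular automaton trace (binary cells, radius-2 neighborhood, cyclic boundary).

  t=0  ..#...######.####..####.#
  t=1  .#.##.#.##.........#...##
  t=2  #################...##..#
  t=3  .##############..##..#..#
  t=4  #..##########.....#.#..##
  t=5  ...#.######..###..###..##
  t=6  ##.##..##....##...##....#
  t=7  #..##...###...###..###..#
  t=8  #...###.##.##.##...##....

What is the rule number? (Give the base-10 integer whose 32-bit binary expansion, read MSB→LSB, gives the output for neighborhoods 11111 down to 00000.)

  [31] ##### => #  t=0,i=8
  [30] ####. => .  t=0,i=10
  [29] ###.# => .  t=0,i=11
  [28] ###.. => .  t=0,i=16
  [27] ##.## => .  t=0,i=12
  [26] ##.#. => #  t=0,i=23
  [25] ##..# => .  t=0,i=17
  [24] ##... => #  t=1,i=10
  [23] #.### => .  t=0,i=13
  [22] #.##. => #  t=1,i=3
  [21] #.#.# => #  t=1,i=1
  [20] #.#.. => #  t=0,i=24
  [19] #..## => .  t=0,i=18
  [18] #..#. => #  t=0,i=1
  [17] #...# => #  t=0,i=4
  [16] #.... => #  t=1,i=11
  [15] .#### => .  t=0,i=7
  [14] .###. => #  t=4,i=24
  [13] .##.# => #  t=1,i=4
  [12] .##.. => #  t=1,i=9
  [11] .#.## => #  t=1,i=2
  [10] .#.#. => #  t=4,i=19
  [9] .#..# => .  t=0,i=0
  [8] .#... => #  t=0,i=3
  [7] ..### => #  t=0,i=6
  [6] ..##. => .  t=1,i=23
  [5] ..#.# => #  t=3,i=24
  [4] ..#.. => .  t=0,i=2
  [3] ...## => .  t=0,i=5
  [2] ...#. => .  t=1,i=18
  [1] ....# => .  t=1,i=17
  [0] ..... => #  t=1,i=12
  bits 10000101011101110111110110100001 = 2239200673

2239200673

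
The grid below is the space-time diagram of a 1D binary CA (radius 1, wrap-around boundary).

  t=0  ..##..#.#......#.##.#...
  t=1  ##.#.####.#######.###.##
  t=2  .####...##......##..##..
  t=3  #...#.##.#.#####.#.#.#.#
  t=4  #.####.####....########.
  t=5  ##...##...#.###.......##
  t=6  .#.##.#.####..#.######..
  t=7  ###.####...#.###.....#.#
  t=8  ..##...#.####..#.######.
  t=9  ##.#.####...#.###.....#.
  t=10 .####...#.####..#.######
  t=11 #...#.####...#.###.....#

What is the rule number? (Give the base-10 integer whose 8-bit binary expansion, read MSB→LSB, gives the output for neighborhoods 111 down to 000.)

  ### -> .   bit 7 = 0  t=1,i=0
  ##. -> #   bit 6 = 1  t=0,i=3
  #.# -> #   bit 5 = 1  t=0,i=7
  #.. -> .   bit 4 = 0  t=0,i=4
  .## -> .   bit 3 = 0  t=0,i=2
  .#. -> #   bit 2 = 1  t=0,i=6
  ..# -> #   bit 1 = 1  t=0,i=1
  ... -> #   bit 0 = 1  t=0,i=0
  bits 01100111 = 103

103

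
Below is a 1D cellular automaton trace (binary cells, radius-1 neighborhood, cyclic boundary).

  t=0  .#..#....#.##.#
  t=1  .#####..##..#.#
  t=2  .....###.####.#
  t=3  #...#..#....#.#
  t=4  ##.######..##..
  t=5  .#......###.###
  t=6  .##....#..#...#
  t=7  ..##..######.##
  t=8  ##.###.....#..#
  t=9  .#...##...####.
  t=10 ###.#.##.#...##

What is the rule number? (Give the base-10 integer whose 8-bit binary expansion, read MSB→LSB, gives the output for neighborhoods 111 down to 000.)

  nb ###: next=.  (t=1,i=2, bit7=0)
  nb ##.: next=#  (t=0,i=12, bit6=1)
  nb #.#: next=.  (t=0,i=0, bit5=0)
  nb #..: next=#  (t=0,i=2, bit4=1)
  nb .##: next=.  (t=0,i=11, bit3=0)
  nb .#.: next=#  (t=0,i=1, bit2=1)
  nb ..#: next=#  (t=0,i=3, bit1=1)
  nb ...: next=.  (t=0,i=6, bit0=0)
  bits 01010110 = 86

86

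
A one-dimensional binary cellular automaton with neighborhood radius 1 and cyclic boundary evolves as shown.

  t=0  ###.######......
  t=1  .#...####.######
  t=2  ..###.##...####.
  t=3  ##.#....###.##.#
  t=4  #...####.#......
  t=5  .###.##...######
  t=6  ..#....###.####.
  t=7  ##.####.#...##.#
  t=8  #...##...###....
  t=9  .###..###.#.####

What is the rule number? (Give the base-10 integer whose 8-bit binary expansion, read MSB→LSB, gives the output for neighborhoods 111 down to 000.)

  ###|#  b7=1 t=0,i=1
  ##.|.  b6=0 t=0,i=2
  #.#|.  b5=0 t=0,i=3
  #..|#  b4=1 t=0,i=10
  .##|.  b3=0 t=0,i=0
  .#.|.  b2=0 t=1,i=1
  ..#|#  b1=1 t=0,i=15
  ...|#  b0=1 t=0,i=11
  bits 10010011 = 147

147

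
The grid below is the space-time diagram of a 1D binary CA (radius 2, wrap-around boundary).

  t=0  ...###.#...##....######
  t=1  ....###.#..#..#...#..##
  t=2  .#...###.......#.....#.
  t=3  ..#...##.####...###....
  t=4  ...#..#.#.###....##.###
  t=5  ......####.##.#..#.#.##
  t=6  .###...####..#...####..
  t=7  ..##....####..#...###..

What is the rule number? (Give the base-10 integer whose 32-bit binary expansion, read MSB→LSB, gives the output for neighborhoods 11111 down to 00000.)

2116144481

  ##### -> .   bit 31 = 0  t=0,i=19
  ####. -> #   bit 30 = 1  t=0,i=21
  ###.# -> #   bit 29 = 1  t=0,i=5
  ###.. -> #   bit 28 = 1  t=0,i=22
  ##.## -> #   bit 27 = 1  t=3,i=8
  ##.#. -> #   bit 26 = 1  t=0,i=6
  ##..# -> #   bit 25 = 1  t=6,i=11
  ##... -> .   bit 24 = 0  t=0,i=0
  #.### -> .   bit 23 = 0  t=3,i=9
  #.##. -> .   bit 22 = 0  t=5,i=11
  #.#.# -> #   bit 21 = 1  t=4,i=8
  #.#.. -> .   bit 20 = 0  t=0,i=7
  #..## -> .   bit 19 = 0  t=1,i=20
  #..#. -> .   bit 18 = 0  t=1,i=10
  #...# -> .   bit 17 = 0  t=0,i=1
  #.... -> #   bit 16 = 1  t=0,i=14
  .#### -> #   bit 15 = 1  t=0,i=18
  .###. -> #   bit 14 = 1  t=0,i=4
  .##.# -> .   bit 13 = 0  t=3,i=7
  .##.. -> .   bit 12 = 0  t=0,i=12
  .#.## -> #   bit 11 = 1  t=4,i=9
  .#.#. -> #   bit 10 = 1  t=4,i=7
  .#..# -> .   bit 9 = 0  t=1,i=9
  .#... -> #   bit 8 = 1  t=0,i=8
  ..### -> .   bit 7 = 0  t=0,i=3
  ..##. -> #   bit 6 = 1  t=0,i=11
  ..#.# -> #   bit 5 = 1  t=4,i=6
  ..#.. -> .   bit 4 = 0  t=1,i=11
  ...## -> .   bit 3 = 0  t=0,i=2
  ...#. -> .   bit 2 = 0  t=1,i=17
  ....# -> .   bit 1 = 0  t=0,i=15
  ..... -> #   bit 0 = 1  t=2,i=10
  bits 01111110001000011100110101100001 = 2116144481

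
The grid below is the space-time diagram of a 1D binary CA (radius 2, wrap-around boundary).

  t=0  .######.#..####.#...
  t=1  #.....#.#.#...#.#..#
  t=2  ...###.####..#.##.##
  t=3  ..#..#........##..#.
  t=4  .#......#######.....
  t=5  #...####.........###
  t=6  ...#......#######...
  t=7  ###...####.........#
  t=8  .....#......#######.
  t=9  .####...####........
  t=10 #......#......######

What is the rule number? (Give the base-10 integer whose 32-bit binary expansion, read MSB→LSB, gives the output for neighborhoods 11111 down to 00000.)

544738383

  nb #####: next=.  (t=0,i=3, bit31=0)
  nb ####.: next=.  (t=0,i=5, bit30=0)
  nb ###.#: next=#  (t=0,i=6, bit29=1)
  nb ###..: next=.  (t=2,i=10, bit28=0)
  nb ##.##: next=.  (t=2,i=6, bit27=0)
  nb ##.#.: next=.  (t=0,i=7, bit26=0)
  nb ##..#: next=.  (t=2,i=11, bit25=0)
  nb ##...: next=.  (t=1,i=1, bit24=0)
  nb #.###: next=.  (t=2,i=7, bit23=0)
  nb #.##.: next=#  (t=2,i=15, bit22=1)
  nb #.#.#: next=#  (t=1,i=8, bit21=1)
  nb #.#..: next=#  (t=0,i=8, bit20=1)
  nb #..##: next=#  (t=0,i=10, bit19=1)
  nb #..#.: next=.  (t=2,i=12, bit18=0)
  nb #...#: next=.  (t=1,i=12, bit17=0)
  nb #....: next=.  (t=0,i=18, bit16=0)
  nb .####: next=.  (t=0,i=2, bit15=0)
  nb .###.: next=.  (t=2,i=4, bit14=0)
  nb .##.#: next=.  (t=2,i=16, bit13=0)
  nb .##..: next=.  (t=1,i=0, bit12=0)
  nb .#.##: next=#  (t=2,i=14, bit11=1)
  nb .#.#.: next=#  (t=1,i=7, bit10=1)
  nb .#..#: next=.  (t=0,i=9, bit9=0)
  nb .#...: next=.  (t=0,i=17, bit8=0)
  nb ..###: next=.  (t=0,i=1, bit7=0)
  nb ..##.: next=#  (t=1,i=19, bit6=1)
  nb ..#.#: next=.  (t=1,i=6, bit5=0)
  nb ..#..: next=.  (t=3,i=2, bit4=0)
  nb ...##: next=#  (t=0,i=0, bit3=1)
  nb ...#.: next=#  (t=1,i=5, bit2=1)
  nb ....#: next=#  (t=0,i=19, bit1=1)
  nb .....: next=#  (t=1,i=3, bit0=1)
  bits 00100000011110000000110001001111 = 544738383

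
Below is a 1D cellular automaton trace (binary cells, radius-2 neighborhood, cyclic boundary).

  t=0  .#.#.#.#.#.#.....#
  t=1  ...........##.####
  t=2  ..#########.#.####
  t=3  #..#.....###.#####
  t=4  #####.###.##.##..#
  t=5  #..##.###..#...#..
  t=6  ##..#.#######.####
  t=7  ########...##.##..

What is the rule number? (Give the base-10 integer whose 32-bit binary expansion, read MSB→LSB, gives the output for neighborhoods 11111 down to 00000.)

  #####|.  b31=0 t=2,i=4
  ####.|#  b30=1 t=1,i=16
  ###.#|#  b29=1 t=2,i=10
  ###..|#  b28=1 t=1,i=17
  ##.##|.  b27=0 t=1,i=13
  ##.#.|#  b26=1 t=2,i=11
  ##..#|#  b25=1 t=2,i=0
  ##...|.  b24=0 t=1,i=0
  #.###|#  b23=1 t=1,i=14
  #.##.|.  b22=0 t=4,i=10
  #.#.#|.  b21=0 t=0,i=1
  #.#..|#  b20=1 t=0,i=11
  #..##|.  b19=0 t=2,i=1
  #..#.|#  b18=1 t=3,i=2
  #...#|.  b17=0 t=5,i=13
  #....|.  b16=0 t=0,i=13
  .####|#  b15=1 t=1,i=15
  .###.|#  b14=1 t=3,i=10
  .##.#|#  b13=1 t=1,i=12
  .##..|.  b12=0 t=4,i=14
  .#.##|#  b11=1 t=2,i=13
  .#.#.|.  b10=0 t=0,i=0
  .#..#|#  b9=1 t=5,i=1
  .#...|#  b8=1 t=0,i=12
  ..###|.  b7=0 t=2,i=2
  ..##.|.  b6=0 t=1,i=11
  ..#.#|#  b5=1 t=0,i=17
  ..#..|#  b4=1 t=3,i=3
  ...##|#  b3=1 t=1,i=10
  ...#.|#  b2=1 t=0,i=16
  ....#|#  b1=1 t=0,i=15
  .....|#  b0=1 t=0,i=14
  bits 01110110100101001110101100111111 = 1989471039

1989471039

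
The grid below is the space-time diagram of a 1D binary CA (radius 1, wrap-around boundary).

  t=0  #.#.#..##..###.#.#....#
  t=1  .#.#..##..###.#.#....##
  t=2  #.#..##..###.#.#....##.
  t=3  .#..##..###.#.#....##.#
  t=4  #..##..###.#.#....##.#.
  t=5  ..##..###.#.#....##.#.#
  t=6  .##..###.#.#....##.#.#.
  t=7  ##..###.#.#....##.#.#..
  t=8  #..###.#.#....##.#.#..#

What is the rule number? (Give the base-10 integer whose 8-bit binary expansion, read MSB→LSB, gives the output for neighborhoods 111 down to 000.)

  nb ###: next=#  (t=0,i=12, bit7=1)
  nb ##.: next=.  (t=0,i=0, bit6=0)
  nb #.#: next=#  (t=0,i=1, bit5=1)
  nb #..: next=.  (t=0,i=5, bit4=0)
  nb .##: next=#  (t=0,i=7, bit3=1)
  nb .#.: next=.  (t=0,i=2, bit2=0)
  nb ..#: next=#  (t=0,i=6, bit1=1)
  nb ...: next=.  (t=0,i=19, bit0=0)
  bits 10101010 = 170

170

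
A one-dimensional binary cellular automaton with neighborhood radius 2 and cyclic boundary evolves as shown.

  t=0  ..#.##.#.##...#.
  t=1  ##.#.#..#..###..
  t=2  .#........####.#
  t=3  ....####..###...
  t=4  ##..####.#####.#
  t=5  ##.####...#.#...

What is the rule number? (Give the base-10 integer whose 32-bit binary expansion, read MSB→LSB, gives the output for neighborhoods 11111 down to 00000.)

  nb #####: next=.  (t=4,i=11, bit31=0)
  nb ####.: next=#  (t=2,i=12, bit30=1)
  nb ###.#: next=.  (t=2,i=13, bit29=0)
  nb ###..: next=#  (t=1,i=13, bit28=1)
  nb ##.##: next=.  (t=4,i=8, bit27=0)
  nb ##.#.: next=.  (t=0,i=6, bit26=0)
  nb ##..#: next=.  (t=1,i=14, bit25=0)
  nb ##...: next=#  (t=0,i=11, bit24=1)
  nb #.###: next=.  (t=4,i=9, bit23=0)
  nb #.##.: next=.  (t=0,i=4, bit22=0)
  nb #.#.#: next=.  (t=0,i=7, bit21=0)
  nb #.#..: next=.  (t=1,i=5, bit20=0)
  nb #..##: next=#  (t=1,i=10, bit19=1)
  nb #..#.: next=.  (t=1,i=7, bit18=0)
  nb #...#: next=#  (t=0,i=0, bit17=1)
  nb #....: next=.  (t=2,i=3, bit16=0)
  nb .####: next=#  (t=2,i=11, bit15=1)
  nb .###.: next=#  (t=1,i=12, bit14=1)
  nb .##.#: next=#  (t=0,i=5, bit13=1)
  nb .##..: next=.  (t=0,i=10, bit12=0)
  nb .#.##: next=#  (t=0,i=3, bit11=1)
  nb .#.#.: next=.  (t=1,i=4, bit10=0)
  nb .#..#: next=.  (t=1,i=6, bit9=0)
  nb .#...: next=.  (t=0,i=15, bit8=0)
  nb ..###: next=#  (t=1,i=11, bit7=1)
  nb ..##.: next=.  (t=1,i=0, bit6=0)
  nb ..#.#: next=.  (t=0,i=2, bit5=0)
  nb ..#..: next=.  (t=0,i=14, bit4=0)
  nb ...##: next=.  (t=2,i=9, bit3=0)
  nb ...#.: next=#  (t=0,i=1, bit2=1)
  nb ....#: next=.  (t=2,i=8, bit1=0)
  nb .....: next=#  (t=2,i=4, bit0=1)
  bits 01010001000010101110100010000101 = 1359669381

1359669381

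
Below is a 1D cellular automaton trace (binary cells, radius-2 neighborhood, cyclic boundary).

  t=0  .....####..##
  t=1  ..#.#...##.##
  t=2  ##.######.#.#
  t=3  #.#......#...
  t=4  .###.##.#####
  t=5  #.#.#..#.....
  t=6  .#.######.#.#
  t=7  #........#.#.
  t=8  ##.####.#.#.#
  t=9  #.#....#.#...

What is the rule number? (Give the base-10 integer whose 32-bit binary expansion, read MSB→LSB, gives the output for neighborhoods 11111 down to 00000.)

  #####|.  b31=0 t=2,i=5
  ####.|.  b30=0 t=0,i=7
  ###.#|.  b29=0 t=2,i=1
  ###..|#  b28=1 t=0,i=8
  ##.##|#  b27=1 t=1,i=10
  ##.#.|#  b26=1 t=2,i=9
  ##..#|#  b25=1 t=0,i=9
  ##...|.  b24=0 t=0,i=0
  #.###|.  b23=0 t=2,i=3
  #.##.|.  b22=0 t=1,i=11
  #.#.#|.  b21=0 t=2,i=10
  #.#..|#  b20=1 t=1,i=4
  #..##|.  b19=0 t=0,i=10
  #..#.|#  b18=1 t=1,i=1
  #...#|#  b17=1 t=1,i=6
  #....|.  b16=0 t=0,i=1
  .####|.  b15=0 t=0,i=6
  .###.|#  b14=1 t=2,i=0
  .##.#|.  b13=0 t=1,i=9
  .##..|#  b12=1 t=0,i=12
  .#.##|.  b11=0 t=2,i=11
  .#.#.|#  b10=1 t=1,i=3
  .#..#|#  b9=1 t=5,i=5
  .#...|#  b8=1 t=1,i=5
  ..###|.  b7=0 t=0,i=5
  ..##.|#  b6=1 t=0,i=11
  ..#.#|.  b5=0 t=1,i=2
  ..#..|#  b4=1 t=3,i=9
  ...##|#  b3=1 t=0,i=4
  ...#.|#  b2=1 t=3,i=8
  ....#|.  b1=0 t=0,i=3
  .....|#  b0=1 t=0,i=2
  bits 00011110000101100101011101011101 = 504780637

504780637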